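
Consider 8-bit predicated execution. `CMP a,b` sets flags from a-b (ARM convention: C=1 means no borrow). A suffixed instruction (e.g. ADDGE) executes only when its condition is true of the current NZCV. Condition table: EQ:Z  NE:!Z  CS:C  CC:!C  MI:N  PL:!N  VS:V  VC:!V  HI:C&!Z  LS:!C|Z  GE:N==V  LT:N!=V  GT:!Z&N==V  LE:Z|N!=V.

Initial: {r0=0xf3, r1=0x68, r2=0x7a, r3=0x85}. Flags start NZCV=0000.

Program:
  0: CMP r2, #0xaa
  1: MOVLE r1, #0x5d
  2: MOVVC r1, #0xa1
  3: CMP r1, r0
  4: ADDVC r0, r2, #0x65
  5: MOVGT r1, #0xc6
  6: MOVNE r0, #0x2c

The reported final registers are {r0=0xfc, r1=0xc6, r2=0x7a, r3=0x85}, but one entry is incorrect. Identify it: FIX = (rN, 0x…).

[0] flags=1001 → (cmp)
[1] flags=1001 LE?F → skip
[2] flags=1001 VC?F → skip
[3] flags=0000 → (cmp)
[4] flags=0000 VC?T → r0=0xdf
[5] flags=0000 GT?T → r1=0xc6
[6] flags=0000 NE?T → r0=0x2c

FIX = (r0, 0x2c)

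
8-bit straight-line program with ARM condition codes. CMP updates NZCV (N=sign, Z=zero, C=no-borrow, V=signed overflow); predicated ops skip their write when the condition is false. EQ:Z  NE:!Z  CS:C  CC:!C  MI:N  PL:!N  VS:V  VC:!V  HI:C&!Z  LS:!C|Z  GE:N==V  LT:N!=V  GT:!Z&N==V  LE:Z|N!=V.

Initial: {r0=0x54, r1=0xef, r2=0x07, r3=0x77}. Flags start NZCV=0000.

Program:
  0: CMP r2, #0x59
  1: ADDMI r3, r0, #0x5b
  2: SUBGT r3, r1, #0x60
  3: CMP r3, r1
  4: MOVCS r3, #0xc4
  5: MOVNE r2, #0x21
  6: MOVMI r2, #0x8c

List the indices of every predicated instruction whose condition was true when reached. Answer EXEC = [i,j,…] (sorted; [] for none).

EXEC = [1,5,6]

0: ✓ CMP  NZCV=1000
1: ✓ ADDMI  r3←0xaf
2: · SUBGT
3: ✓ CMP  NZCV=1000
4: · MOVCS
5: ✓ MOVNE  r2←0x21
6: ✓ MOVMI  r2←0x8c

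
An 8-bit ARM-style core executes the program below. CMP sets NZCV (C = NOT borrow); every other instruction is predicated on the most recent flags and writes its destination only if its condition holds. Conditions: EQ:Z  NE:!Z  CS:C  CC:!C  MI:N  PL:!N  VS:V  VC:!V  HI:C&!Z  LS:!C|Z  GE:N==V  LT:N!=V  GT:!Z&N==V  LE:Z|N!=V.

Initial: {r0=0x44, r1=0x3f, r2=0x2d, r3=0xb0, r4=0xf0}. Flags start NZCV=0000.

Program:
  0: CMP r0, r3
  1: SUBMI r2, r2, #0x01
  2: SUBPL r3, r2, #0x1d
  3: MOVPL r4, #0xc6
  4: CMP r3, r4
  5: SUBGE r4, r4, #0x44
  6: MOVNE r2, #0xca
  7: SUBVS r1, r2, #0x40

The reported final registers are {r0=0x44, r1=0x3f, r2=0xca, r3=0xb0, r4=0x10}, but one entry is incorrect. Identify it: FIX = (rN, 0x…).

[0] flags=1001 → (cmp)
[1] flags=1001 MI?T → r2=0x2c
[2] flags=1001 PL?F → skip
[3] flags=1001 PL?F → skip
[4] flags=1000 → (cmp)
[5] flags=1000 GE?F → skip
[6] flags=1000 NE?T → r2=0xca
[7] flags=1000 VS?F → skip

FIX = (r4, 0xf0)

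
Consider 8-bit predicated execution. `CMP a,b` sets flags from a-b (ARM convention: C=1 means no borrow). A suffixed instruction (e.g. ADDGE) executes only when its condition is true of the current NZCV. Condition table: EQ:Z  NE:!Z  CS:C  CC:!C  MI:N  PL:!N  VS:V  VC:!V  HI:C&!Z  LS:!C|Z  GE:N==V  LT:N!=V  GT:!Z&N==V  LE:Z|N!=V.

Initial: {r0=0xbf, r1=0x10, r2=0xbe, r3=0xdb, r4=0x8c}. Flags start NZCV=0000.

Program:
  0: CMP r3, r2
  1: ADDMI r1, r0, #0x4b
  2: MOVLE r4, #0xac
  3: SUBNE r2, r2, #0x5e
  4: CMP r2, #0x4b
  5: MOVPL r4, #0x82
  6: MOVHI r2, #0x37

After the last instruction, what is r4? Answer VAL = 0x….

[0] flags=0010 → (cmp)
[1] flags=0010 MI?F → skip
[2] flags=0010 LE?F → skip
[3] flags=0010 NE?T → r2=0x60
[4] flags=0010 → (cmp)
[5] flags=0010 PL?T → r4=0x82
[6] flags=0010 HI?T → r2=0x37

VAL = 0x82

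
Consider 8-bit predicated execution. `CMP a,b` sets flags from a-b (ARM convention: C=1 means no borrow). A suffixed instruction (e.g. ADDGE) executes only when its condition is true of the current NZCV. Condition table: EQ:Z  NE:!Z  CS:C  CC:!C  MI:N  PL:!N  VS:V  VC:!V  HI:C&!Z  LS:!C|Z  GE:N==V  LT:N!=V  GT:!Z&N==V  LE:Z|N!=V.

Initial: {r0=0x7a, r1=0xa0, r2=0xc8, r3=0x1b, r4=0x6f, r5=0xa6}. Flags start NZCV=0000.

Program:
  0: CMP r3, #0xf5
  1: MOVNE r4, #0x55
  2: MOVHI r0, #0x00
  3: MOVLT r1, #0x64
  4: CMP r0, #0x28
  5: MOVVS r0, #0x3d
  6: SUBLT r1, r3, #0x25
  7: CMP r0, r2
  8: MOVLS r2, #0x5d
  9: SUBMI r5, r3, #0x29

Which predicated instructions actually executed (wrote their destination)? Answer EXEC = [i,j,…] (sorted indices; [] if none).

EXEC = [1,8,9]

[0] flags=0000 → (cmp)
[1] flags=0000 NE?T → r4=0x55
[2] flags=0000 HI?F → skip
[3] flags=0000 LT?F → skip
[4] flags=0010 → (cmp)
[5] flags=0010 VS?F → skip
[6] flags=0010 LT?F → skip
[7] flags=1001 → (cmp)
[8] flags=1001 LS?T → r2=0x5d
[9] flags=1001 MI?T → r5=0xf2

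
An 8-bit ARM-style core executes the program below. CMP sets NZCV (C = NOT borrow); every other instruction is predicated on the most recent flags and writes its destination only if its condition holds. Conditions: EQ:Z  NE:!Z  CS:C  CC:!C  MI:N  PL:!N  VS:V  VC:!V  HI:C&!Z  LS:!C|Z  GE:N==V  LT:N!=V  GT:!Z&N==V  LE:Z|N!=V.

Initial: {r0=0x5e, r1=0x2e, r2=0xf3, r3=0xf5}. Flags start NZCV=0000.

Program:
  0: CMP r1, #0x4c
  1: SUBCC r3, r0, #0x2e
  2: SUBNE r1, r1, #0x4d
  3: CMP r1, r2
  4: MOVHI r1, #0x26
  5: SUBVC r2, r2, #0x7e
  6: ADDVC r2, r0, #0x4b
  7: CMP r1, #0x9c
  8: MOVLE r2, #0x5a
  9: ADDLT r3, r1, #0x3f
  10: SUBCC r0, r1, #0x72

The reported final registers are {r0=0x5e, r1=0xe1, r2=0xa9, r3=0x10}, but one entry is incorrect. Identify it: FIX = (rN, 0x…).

0: ✓ CMP  NZCV=1000
1: ✓ SUBCC  r3←0x30
2: ✓ SUBNE  r1←0xe1
3: ✓ CMP  NZCV=1000
4: · MOVHI
5: ✓ SUBVC  r2←0x75
6: ✓ ADDVC  r2←0xa9
7: ✓ CMP  NZCV=0010
8: · MOVLE
9: · ADDLT
10: · SUBCC

FIX = (r3, 0x30)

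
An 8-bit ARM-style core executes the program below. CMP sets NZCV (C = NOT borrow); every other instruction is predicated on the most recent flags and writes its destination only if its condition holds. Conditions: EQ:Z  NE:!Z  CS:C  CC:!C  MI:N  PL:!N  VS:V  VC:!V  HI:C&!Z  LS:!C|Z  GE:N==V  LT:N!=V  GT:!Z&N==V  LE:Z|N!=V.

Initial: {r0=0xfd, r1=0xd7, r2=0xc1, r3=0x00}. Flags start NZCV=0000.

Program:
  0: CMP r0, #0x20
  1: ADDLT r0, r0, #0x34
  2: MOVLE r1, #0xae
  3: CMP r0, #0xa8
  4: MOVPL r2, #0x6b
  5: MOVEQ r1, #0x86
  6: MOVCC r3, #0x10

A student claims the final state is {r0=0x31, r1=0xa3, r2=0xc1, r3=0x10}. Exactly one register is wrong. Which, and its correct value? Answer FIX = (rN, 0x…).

0: ✓ CMP  NZCV=1010
1: ✓ ADDLT  r0←0x31
2: ✓ MOVLE  r1←0xae
3: ✓ CMP  NZCV=1001
4: · MOVPL
5: · MOVEQ
6: ✓ MOVCC  r3←0x10

FIX = (r1, 0xae)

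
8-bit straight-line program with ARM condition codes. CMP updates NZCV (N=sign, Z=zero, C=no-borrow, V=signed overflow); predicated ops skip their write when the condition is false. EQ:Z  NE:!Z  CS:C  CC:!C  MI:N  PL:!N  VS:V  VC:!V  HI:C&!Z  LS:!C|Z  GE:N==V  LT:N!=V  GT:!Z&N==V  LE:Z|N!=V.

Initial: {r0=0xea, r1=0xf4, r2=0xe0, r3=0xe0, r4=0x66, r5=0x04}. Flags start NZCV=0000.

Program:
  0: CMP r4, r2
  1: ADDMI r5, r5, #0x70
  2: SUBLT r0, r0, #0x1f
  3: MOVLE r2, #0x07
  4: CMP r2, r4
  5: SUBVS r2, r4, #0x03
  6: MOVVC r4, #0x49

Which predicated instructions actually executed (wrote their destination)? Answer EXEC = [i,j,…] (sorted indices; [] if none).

EXEC = [1,5]

0: ✓ CMP  NZCV=1001
1: ✓ ADDMI  r5←0x74
2: · SUBLT
3: · MOVLE
4: ✓ CMP  NZCV=0011
5: ✓ SUBVS  r2←0x63
6: · MOVVC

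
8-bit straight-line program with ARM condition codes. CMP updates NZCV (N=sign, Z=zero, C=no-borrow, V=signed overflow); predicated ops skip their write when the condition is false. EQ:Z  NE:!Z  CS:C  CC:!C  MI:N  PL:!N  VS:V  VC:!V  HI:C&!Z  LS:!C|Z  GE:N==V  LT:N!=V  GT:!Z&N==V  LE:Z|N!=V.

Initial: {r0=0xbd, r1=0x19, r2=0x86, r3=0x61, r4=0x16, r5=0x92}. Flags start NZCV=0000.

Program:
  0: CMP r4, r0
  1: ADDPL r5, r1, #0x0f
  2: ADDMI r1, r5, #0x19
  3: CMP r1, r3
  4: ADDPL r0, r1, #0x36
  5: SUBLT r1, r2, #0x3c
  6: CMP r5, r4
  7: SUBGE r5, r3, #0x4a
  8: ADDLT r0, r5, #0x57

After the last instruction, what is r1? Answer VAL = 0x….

0: ✓ CMP  NZCV=0000
1: ✓ ADDPL  r5←0x28
2: · ADDMI
3: ✓ CMP  NZCV=1000
4: · ADDPL
5: ✓ SUBLT  r1←0x4a
6: ✓ CMP  NZCV=0010
7: ✓ SUBGE  r5←0x17
8: · ADDLT

VAL = 0x4a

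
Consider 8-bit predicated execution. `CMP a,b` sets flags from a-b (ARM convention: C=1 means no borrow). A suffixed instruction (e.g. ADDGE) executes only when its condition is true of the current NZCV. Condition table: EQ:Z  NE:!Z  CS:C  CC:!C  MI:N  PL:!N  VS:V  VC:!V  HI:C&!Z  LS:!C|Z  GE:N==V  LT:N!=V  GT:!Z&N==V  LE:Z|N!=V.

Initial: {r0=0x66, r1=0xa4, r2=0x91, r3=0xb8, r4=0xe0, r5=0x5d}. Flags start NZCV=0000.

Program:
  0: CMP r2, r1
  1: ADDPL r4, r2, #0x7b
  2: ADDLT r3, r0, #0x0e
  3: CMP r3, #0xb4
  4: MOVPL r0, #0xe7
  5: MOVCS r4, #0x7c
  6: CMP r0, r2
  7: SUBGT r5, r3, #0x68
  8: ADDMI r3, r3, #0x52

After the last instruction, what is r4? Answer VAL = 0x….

VAL = 0xe0

0: ✓ CMP  NZCV=1000
1: · ADDPL
2: ✓ ADDLT  r3←0x74
3: ✓ CMP  NZCV=1001
4: · MOVPL
5: · MOVCS
6: ✓ CMP  NZCV=1001
7: ✓ SUBGT  r5←0x0c
8: ✓ ADDMI  r3←0xc6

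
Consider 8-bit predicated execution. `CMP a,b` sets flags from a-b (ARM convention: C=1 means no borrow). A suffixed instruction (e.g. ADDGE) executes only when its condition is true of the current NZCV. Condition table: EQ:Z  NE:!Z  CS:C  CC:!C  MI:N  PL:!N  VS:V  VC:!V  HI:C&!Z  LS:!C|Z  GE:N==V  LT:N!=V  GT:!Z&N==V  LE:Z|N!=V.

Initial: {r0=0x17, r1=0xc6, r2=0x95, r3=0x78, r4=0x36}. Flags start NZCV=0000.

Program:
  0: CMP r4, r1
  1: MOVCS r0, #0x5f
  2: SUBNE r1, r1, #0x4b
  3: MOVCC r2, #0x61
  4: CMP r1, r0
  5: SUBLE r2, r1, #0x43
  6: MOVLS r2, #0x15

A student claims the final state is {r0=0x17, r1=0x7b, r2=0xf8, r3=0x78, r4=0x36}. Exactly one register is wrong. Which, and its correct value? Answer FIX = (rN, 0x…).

FIX = (r2, 0x61)

0: ✓ CMP  NZCV=0000
1: · MOVCS
2: ✓ SUBNE  r1←0x7b
3: ✓ MOVCC  r2←0x61
4: ✓ CMP  NZCV=0010
5: · SUBLE
6: · MOVLS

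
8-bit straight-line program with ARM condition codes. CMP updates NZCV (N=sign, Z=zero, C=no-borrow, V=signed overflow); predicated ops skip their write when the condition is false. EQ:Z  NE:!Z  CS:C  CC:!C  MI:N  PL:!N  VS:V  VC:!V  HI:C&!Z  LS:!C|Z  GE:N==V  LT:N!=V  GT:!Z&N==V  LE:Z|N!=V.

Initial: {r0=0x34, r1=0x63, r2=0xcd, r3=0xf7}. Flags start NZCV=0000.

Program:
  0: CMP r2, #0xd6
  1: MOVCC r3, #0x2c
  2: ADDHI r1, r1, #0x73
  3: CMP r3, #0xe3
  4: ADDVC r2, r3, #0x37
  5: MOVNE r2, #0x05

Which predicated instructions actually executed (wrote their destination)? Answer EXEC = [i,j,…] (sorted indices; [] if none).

EXEC = [1,4,5]

0: ✓ CMP  NZCV=1000
1: ✓ MOVCC  r3←0x2c
2: · ADDHI
3: ✓ CMP  NZCV=0000
4: ✓ ADDVC  r2←0x63
5: ✓ MOVNE  r2←0x05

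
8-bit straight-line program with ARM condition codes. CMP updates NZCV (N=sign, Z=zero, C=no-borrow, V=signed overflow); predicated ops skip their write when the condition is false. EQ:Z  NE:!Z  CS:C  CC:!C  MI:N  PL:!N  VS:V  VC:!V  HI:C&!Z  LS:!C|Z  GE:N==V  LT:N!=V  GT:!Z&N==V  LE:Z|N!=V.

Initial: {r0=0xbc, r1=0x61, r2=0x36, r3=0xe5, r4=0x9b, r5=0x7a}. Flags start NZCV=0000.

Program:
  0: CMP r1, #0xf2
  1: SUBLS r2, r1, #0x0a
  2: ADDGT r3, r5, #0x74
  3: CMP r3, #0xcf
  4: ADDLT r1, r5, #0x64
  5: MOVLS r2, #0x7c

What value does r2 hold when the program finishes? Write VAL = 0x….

VAL = 0x57

0: ✓ CMP  NZCV=0000
1: ✓ SUBLS  r2←0x57
2: ✓ ADDGT  r3←0xee
3: ✓ CMP  NZCV=0010
4: · ADDLT
5: · MOVLS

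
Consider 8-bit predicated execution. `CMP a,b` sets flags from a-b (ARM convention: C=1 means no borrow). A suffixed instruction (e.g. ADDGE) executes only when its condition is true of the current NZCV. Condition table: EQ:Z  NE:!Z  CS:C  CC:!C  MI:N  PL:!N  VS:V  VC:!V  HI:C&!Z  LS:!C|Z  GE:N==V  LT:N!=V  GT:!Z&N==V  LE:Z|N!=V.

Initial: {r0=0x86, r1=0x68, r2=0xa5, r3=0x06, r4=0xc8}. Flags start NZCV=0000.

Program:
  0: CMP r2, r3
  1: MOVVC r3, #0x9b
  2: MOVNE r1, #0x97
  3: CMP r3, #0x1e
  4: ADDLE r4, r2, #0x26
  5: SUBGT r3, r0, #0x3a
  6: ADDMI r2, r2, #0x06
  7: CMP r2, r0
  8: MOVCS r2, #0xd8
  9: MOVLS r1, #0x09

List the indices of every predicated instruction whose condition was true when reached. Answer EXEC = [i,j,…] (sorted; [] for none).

[0] flags=1010 → (cmp)
[1] flags=1010 VC?T → r3=0x9b
[2] flags=1010 NE?T → r1=0x97
[3] flags=0011 → (cmp)
[4] flags=0011 LE?T → r4=0xcb
[5] flags=0011 GT?F → skip
[6] flags=0011 MI?F → skip
[7] flags=0010 → (cmp)
[8] flags=0010 CS?T → r2=0xd8
[9] flags=0010 LS?F → skip

EXEC = [1,2,4,8]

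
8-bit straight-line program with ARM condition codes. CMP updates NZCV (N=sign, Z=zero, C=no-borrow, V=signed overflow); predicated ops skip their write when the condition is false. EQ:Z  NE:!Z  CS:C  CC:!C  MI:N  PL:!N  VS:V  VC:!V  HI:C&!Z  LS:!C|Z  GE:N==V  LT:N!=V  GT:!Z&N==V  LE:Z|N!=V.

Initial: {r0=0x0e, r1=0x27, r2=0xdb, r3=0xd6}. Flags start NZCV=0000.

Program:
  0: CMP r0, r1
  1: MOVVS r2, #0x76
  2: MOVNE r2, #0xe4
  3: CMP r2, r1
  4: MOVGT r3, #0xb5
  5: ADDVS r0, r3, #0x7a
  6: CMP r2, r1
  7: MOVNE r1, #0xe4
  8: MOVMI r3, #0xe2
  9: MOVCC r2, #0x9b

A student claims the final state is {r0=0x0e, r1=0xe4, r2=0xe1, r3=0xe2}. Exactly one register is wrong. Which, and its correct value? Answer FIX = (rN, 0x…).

0: ✓ CMP  NZCV=1000
1: · MOVVS
2: ✓ MOVNE  r2←0xe4
3: ✓ CMP  NZCV=1010
4: · MOVGT
5: · ADDVS
6: ✓ CMP  NZCV=1010
7: ✓ MOVNE  r1←0xe4
8: ✓ MOVMI  r3←0xe2
9: · MOVCC

FIX = (r2, 0xe4)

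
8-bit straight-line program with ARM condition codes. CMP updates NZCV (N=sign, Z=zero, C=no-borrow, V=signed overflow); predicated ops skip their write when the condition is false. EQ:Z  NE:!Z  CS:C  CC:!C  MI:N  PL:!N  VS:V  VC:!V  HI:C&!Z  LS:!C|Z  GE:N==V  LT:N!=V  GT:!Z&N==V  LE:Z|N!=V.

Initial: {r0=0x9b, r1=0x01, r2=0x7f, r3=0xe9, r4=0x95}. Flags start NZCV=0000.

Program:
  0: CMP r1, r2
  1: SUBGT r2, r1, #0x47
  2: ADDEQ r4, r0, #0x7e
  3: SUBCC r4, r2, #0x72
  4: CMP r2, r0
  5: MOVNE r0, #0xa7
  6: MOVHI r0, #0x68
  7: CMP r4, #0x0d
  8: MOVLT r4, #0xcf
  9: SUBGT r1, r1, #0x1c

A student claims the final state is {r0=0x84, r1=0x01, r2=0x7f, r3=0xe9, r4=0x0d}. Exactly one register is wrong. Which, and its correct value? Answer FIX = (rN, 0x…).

FIX = (r0, 0xa7)

0: ✓ CMP  NZCV=1000
1: · SUBGT
2: · ADDEQ
3: ✓ SUBCC  r4←0x0d
4: ✓ CMP  NZCV=1001
5: ✓ MOVNE  r0←0xa7
6: · MOVHI
7: ✓ CMP  NZCV=0110
8: · MOVLT
9: · SUBGT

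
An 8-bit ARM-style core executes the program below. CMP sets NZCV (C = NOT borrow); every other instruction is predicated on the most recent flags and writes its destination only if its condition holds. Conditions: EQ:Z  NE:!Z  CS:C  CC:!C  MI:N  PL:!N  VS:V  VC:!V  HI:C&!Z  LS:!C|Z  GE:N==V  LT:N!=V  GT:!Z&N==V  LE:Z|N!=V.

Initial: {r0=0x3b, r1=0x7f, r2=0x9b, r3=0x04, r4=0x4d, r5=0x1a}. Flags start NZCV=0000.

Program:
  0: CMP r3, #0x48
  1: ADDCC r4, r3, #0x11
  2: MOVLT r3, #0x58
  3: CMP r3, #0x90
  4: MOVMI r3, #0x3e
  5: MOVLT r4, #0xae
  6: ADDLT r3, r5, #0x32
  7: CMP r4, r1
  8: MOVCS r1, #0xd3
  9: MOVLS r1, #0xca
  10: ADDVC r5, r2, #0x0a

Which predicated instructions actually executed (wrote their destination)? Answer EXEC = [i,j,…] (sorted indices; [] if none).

0: ✓ CMP  NZCV=1000
1: ✓ ADDCC  r4←0x15
2: ✓ MOVLT  r3←0x58
3: ✓ CMP  NZCV=1001
4: ✓ MOVMI  r3←0x3e
5: · MOVLT
6: · ADDLT
7: ✓ CMP  NZCV=1000
8: · MOVCS
9: ✓ MOVLS  r1←0xca
10: ✓ ADDVC  r5←0xa5

EXEC = [1,2,4,9,10]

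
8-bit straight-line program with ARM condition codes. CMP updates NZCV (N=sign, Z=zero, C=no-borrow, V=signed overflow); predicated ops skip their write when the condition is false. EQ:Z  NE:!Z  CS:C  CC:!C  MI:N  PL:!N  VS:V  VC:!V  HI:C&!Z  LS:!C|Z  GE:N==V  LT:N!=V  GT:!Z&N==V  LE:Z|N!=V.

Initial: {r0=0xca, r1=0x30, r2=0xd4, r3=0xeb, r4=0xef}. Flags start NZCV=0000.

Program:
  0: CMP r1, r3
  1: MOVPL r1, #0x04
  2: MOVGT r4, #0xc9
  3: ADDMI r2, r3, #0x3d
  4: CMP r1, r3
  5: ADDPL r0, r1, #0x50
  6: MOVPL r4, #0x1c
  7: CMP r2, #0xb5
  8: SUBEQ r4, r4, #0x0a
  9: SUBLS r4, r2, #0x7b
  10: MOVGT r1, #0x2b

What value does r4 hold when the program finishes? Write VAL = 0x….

0: ✓ CMP  NZCV=0000
1: ✓ MOVPL  r1←0x04
2: ✓ MOVGT  r4←0xc9
3: · ADDMI
4: ✓ CMP  NZCV=0000
5: ✓ ADDPL  r0←0x54
6: ✓ MOVPL  r4←0x1c
7: ✓ CMP  NZCV=0010
8: · SUBEQ
9: · SUBLS
10: ✓ MOVGT  r1←0x2b

VAL = 0x1c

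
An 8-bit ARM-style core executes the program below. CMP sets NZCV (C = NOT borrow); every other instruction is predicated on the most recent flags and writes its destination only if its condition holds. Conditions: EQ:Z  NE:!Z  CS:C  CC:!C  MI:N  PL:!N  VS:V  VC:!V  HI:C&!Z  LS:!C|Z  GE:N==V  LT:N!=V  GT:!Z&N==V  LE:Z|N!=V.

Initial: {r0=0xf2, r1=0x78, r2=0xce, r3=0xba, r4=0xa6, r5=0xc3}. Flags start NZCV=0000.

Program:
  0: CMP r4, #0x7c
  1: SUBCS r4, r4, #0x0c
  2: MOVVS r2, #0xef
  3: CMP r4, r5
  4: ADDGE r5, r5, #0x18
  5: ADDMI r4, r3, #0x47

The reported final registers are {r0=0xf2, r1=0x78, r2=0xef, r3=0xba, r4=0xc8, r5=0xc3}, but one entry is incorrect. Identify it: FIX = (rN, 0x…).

FIX = (r4, 0x01)

0: ✓ CMP  NZCV=0011
1: ✓ SUBCS  r4←0x9a
2: ✓ MOVVS  r2←0xef
3: ✓ CMP  NZCV=1000
4: · ADDGE
5: ✓ ADDMI  r4←0x01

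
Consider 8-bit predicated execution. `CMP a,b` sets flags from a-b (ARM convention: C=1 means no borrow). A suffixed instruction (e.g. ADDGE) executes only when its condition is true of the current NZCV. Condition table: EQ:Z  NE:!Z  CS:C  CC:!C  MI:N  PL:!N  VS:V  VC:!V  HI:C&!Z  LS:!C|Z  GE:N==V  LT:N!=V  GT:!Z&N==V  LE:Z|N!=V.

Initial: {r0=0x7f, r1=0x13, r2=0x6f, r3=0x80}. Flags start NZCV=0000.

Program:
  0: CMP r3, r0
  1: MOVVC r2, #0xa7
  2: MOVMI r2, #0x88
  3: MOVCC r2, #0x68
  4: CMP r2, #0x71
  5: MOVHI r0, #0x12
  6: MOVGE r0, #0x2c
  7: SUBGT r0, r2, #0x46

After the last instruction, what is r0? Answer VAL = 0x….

VAL = 0x7f

[0] flags=0011 → (cmp)
[1] flags=0011 VC?F → skip
[2] flags=0011 MI?F → skip
[3] flags=0011 CC?F → skip
[4] flags=1000 → (cmp)
[5] flags=1000 HI?F → skip
[6] flags=1000 GE?F → skip
[7] flags=1000 GT?F → skip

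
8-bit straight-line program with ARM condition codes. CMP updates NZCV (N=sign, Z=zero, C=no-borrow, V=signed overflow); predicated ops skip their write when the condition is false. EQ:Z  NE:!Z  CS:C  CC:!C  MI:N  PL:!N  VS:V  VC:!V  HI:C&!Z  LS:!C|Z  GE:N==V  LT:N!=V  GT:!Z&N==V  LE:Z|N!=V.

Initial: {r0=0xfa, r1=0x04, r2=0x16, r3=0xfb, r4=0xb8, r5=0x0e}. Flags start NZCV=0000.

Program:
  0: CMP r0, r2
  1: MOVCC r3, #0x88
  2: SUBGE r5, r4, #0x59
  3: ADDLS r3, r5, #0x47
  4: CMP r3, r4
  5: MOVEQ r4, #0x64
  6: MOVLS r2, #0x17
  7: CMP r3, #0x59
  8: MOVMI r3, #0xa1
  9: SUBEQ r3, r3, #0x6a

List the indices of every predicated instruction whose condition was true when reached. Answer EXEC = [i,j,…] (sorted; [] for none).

[0] flags=1010 → (cmp)
[1] flags=1010 CC?F → skip
[2] flags=1010 GE?F → skip
[3] flags=1010 LS?F → skip
[4] flags=0010 → (cmp)
[5] flags=0010 EQ?F → skip
[6] flags=0010 LS?F → skip
[7] flags=1010 → (cmp)
[8] flags=1010 MI?T → r3=0xa1
[9] flags=1010 EQ?F → skip

EXEC = [8]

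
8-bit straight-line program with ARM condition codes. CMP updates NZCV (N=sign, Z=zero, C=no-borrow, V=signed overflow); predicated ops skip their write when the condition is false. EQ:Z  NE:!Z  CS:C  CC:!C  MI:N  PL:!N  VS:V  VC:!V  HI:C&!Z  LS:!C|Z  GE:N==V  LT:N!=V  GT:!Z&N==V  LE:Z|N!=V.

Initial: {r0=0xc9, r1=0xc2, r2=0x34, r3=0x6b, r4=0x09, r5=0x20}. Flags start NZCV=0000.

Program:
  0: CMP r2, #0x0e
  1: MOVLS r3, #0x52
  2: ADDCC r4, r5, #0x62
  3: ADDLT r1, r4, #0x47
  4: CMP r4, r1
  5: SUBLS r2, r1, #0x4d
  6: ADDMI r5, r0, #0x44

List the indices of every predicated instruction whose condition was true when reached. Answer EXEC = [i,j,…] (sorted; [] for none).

[0] flags=0010 → (cmp)
[1] flags=0010 LS?F → skip
[2] flags=0010 CC?F → skip
[3] flags=0010 LT?F → skip
[4] flags=0000 → (cmp)
[5] flags=0000 LS?T → r2=0x75
[6] flags=0000 MI?F → skip

EXEC = [5]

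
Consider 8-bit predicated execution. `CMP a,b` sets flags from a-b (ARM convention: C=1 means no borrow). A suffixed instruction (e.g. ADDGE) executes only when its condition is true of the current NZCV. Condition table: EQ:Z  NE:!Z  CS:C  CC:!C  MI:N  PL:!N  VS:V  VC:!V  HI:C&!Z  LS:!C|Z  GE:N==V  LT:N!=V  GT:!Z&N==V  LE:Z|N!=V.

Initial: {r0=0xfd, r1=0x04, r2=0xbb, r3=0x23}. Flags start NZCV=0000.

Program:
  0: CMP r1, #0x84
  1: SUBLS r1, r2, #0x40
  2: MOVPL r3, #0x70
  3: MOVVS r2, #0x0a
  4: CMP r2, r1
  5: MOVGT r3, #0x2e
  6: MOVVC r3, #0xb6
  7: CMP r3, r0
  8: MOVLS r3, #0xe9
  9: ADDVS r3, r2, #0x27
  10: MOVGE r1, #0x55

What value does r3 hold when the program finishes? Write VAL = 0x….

VAL = 0xe9

0: ✓ CMP  NZCV=1001
1: ✓ SUBLS  r1←0x7b
2: · MOVPL
3: ✓ MOVVS  r2←0x0a
4: ✓ CMP  NZCV=1000
5: · MOVGT
6: ✓ MOVVC  r3←0xb6
7: ✓ CMP  NZCV=1000
8: ✓ MOVLS  r3←0xe9
9: · ADDVS
10: · MOVGE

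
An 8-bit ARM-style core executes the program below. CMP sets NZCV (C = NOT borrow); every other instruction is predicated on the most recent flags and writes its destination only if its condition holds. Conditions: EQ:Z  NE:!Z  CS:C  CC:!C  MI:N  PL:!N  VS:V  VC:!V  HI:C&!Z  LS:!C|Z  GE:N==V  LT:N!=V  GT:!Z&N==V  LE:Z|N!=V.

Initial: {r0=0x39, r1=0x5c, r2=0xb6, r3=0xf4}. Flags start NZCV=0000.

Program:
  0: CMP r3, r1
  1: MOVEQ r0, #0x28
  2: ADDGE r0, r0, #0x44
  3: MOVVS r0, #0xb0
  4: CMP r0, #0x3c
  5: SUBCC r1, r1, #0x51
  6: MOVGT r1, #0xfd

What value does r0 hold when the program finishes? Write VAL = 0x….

0: ✓ CMP  NZCV=1010
1: · MOVEQ
2: · ADDGE
3: · MOVVS
4: ✓ CMP  NZCV=1000
5: ✓ SUBCC  r1←0x0b
6: · MOVGT

VAL = 0x39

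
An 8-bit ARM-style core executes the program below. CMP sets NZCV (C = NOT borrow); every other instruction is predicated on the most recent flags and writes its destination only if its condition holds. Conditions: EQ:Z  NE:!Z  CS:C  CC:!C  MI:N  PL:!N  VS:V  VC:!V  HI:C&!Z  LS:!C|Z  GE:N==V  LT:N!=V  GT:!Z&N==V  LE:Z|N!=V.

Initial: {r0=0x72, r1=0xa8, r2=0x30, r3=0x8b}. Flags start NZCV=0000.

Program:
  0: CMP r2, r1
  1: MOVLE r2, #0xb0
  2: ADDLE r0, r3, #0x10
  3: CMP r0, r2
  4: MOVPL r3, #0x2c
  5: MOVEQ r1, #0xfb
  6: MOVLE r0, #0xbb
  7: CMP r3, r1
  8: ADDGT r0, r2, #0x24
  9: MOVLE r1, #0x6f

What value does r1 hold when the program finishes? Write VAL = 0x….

VAL = 0xa8

[0] flags=1001 → (cmp)
[1] flags=1001 LE?F → skip
[2] flags=1001 LE?F → skip
[3] flags=0010 → (cmp)
[4] flags=0010 PL?T → r3=0x2c
[5] flags=0010 EQ?F → skip
[6] flags=0010 LE?F → skip
[7] flags=1001 → (cmp)
[8] flags=1001 GT?T → r0=0x54
[9] flags=1001 LE?F → skip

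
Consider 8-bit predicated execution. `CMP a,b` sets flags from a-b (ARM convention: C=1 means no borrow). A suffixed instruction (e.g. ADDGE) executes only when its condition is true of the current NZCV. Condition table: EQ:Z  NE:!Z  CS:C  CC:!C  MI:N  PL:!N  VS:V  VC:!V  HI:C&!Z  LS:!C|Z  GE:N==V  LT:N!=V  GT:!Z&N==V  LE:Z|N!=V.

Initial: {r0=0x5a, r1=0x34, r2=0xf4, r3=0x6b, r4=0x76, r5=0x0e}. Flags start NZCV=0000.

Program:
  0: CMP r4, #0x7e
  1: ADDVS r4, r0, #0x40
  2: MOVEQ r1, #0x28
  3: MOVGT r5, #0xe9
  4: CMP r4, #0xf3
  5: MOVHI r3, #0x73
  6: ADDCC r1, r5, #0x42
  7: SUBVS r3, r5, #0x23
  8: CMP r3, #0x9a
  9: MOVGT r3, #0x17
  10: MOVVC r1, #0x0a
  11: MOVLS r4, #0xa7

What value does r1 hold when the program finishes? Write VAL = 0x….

VAL = 0x0a

[0] flags=1000 → (cmp)
[1] flags=1000 VS?F → skip
[2] flags=1000 EQ?F → skip
[3] flags=1000 GT?F → skip
[4] flags=1001 → (cmp)
[5] flags=1001 HI?F → skip
[6] flags=1001 CC?T → r1=0x50
[7] flags=1001 VS?T → r3=0xeb
[8] flags=0010 → (cmp)
[9] flags=0010 GT?T → r3=0x17
[10] flags=0010 VC?T → r1=0x0a
[11] flags=0010 LS?F → skip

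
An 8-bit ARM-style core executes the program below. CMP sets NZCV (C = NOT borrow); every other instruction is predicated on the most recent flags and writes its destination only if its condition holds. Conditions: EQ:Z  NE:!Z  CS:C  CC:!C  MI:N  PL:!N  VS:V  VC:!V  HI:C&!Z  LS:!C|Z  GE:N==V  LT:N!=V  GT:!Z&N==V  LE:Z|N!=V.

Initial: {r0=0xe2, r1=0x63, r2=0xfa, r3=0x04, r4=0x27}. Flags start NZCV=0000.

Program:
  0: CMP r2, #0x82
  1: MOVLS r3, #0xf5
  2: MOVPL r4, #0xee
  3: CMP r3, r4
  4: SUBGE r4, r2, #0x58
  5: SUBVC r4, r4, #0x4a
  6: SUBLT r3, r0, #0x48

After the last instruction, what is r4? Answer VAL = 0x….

VAL = 0x58

0: ✓ CMP  NZCV=0010
1: · MOVLS
2: ✓ MOVPL  r4←0xee
3: ✓ CMP  NZCV=0000
4: ✓ SUBGE  r4←0xa2
5: ✓ SUBVC  r4←0x58
6: · SUBLT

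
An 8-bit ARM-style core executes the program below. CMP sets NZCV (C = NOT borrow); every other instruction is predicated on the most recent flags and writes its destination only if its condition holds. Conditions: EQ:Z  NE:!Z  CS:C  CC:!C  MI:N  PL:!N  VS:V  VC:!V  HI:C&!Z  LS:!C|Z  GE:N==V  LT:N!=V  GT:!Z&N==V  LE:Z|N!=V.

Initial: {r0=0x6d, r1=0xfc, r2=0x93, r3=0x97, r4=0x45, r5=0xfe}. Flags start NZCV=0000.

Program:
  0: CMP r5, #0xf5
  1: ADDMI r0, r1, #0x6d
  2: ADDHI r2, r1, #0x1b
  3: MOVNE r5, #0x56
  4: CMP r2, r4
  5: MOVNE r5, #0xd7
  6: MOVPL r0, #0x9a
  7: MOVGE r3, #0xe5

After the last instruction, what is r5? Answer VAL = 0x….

[0] flags=0010 → (cmp)
[1] flags=0010 MI?F → skip
[2] flags=0010 HI?T → r2=0x17
[3] flags=0010 NE?T → r5=0x56
[4] flags=1000 → (cmp)
[5] flags=1000 NE?T → r5=0xd7
[6] flags=1000 PL?F → skip
[7] flags=1000 GE?F → skip

VAL = 0xd7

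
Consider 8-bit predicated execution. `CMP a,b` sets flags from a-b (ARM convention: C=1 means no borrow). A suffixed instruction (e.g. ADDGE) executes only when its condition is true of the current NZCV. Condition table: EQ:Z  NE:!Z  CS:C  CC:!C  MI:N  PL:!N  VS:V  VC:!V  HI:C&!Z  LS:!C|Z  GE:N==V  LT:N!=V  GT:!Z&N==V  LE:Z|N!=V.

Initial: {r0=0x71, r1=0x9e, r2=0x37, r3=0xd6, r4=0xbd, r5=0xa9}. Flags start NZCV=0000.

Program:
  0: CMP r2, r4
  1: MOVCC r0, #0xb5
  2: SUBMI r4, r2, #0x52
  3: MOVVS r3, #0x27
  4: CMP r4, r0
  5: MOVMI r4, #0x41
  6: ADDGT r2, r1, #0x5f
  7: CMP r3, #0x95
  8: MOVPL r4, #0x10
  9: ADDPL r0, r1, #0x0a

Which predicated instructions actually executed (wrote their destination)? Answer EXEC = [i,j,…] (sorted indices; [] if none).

EXEC = [1,6,8,9]

0: ✓ CMP  NZCV=0000
1: ✓ MOVCC  r0←0xb5
2: · SUBMI
3: · MOVVS
4: ✓ CMP  NZCV=0010
5: · MOVMI
6: ✓ ADDGT  r2←0xfd
7: ✓ CMP  NZCV=0010
8: ✓ MOVPL  r4←0x10
9: ✓ ADDPL  r0←0xa8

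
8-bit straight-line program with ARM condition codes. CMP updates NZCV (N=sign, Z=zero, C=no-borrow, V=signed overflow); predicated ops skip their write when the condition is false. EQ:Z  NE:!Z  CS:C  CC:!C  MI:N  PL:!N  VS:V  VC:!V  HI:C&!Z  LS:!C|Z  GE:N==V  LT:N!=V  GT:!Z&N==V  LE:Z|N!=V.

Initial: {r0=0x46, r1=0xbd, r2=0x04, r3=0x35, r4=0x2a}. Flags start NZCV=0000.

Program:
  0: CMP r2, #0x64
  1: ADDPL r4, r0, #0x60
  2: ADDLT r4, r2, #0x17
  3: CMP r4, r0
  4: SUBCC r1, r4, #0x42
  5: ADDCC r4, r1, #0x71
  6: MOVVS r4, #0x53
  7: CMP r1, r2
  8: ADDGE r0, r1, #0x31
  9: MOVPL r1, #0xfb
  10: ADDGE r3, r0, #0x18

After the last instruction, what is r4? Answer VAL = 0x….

[0] flags=1000 → (cmp)
[1] flags=1000 PL?F → skip
[2] flags=1000 LT?T → r4=0x1b
[3] flags=1000 → (cmp)
[4] flags=1000 CC?T → r1=0xd9
[5] flags=1000 CC?T → r4=0x4a
[6] flags=1000 VS?F → skip
[7] flags=1010 → (cmp)
[8] flags=1010 GE?F → skip
[9] flags=1010 PL?F → skip
[10] flags=1010 GE?F → skip

VAL = 0x4a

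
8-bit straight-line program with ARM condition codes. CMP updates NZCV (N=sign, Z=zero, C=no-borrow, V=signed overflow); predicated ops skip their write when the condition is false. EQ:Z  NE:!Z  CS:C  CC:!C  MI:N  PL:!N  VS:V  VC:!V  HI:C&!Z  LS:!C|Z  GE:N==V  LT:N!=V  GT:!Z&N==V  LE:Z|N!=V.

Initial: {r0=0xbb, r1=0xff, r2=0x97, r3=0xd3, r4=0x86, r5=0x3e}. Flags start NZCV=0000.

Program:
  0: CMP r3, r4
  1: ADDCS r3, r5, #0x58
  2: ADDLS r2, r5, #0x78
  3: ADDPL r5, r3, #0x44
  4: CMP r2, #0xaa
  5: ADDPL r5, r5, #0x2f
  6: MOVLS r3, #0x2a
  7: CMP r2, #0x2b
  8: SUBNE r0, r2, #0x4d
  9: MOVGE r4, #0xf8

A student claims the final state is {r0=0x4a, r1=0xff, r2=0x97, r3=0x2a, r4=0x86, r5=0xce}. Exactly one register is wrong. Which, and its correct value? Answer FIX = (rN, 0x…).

FIX = (r5, 0xda)

0: ✓ CMP  NZCV=0010
1: ✓ ADDCS  r3←0x96
2: · ADDLS
3: ✓ ADDPL  r5←0xda
4: ✓ CMP  NZCV=1000
5: · ADDPL
6: ✓ MOVLS  r3←0x2a
7: ✓ CMP  NZCV=0011
8: ✓ SUBNE  r0←0x4a
9: · MOVGE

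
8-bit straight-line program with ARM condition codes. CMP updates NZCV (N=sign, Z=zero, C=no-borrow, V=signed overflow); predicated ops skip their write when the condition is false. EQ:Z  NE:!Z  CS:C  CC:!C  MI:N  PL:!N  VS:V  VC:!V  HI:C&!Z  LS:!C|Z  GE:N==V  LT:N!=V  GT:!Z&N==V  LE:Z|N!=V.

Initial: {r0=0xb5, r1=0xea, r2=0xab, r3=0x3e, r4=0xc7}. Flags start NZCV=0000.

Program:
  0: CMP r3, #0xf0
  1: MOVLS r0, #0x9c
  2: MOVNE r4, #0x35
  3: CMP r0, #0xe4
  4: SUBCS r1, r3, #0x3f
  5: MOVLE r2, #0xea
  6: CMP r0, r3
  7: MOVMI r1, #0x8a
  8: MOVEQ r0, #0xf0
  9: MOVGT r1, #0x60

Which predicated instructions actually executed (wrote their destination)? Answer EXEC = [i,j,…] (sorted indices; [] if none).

EXEC = [1,2,5]

0: ✓ CMP  NZCV=0000
1: ✓ MOVLS  r0←0x9c
2: ✓ MOVNE  r4←0x35
3: ✓ CMP  NZCV=1000
4: · SUBCS
5: ✓ MOVLE  r2←0xea
6: ✓ CMP  NZCV=0011
7: · MOVMI
8: · MOVEQ
9: · MOVGT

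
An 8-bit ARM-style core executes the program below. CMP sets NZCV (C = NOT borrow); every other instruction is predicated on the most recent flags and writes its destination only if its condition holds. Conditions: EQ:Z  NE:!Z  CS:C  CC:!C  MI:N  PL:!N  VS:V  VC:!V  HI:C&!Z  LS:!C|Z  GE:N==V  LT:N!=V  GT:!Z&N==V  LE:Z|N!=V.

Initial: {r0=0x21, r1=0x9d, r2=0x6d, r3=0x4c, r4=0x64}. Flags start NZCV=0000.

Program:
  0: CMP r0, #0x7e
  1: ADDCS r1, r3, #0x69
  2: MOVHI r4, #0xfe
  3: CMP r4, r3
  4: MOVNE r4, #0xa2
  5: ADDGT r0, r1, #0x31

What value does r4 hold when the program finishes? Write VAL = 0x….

VAL = 0xa2

[0] flags=1000 → (cmp)
[1] flags=1000 CS?F → skip
[2] flags=1000 HI?F → skip
[3] flags=0010 → (cmp)
[4] flags=0010 NE?T → r4=0xa2
[5] flags=0010 GT?T → r0=0xce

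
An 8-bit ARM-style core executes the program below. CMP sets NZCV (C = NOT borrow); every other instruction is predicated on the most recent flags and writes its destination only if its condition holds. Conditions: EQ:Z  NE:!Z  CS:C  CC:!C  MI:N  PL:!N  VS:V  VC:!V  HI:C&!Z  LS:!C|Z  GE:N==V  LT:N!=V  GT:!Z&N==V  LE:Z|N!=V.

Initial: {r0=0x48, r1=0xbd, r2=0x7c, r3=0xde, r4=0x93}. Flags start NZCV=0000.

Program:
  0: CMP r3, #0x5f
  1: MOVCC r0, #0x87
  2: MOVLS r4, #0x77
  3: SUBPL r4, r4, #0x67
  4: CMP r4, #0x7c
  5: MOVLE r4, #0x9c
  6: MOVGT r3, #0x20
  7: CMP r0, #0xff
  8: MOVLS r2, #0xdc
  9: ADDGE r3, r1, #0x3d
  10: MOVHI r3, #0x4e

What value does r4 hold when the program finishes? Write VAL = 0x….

0: ✓ CMP  NZCV=0011
1: · MOVCC
2: · MOVLS
3: ✓ SUBPL  r4←0x2c
4: ✓ CMP  NZCV=1000
5: ✓ MOVLE  r4←0x9c
6: · MOVGT
7: ✓ CMP  NZCV=0000
8: ✓ MOVLS  r2←0xdc
9: ✓ ADDGE  r3←0xfa
10: · MOVHI

VAL = 0x9c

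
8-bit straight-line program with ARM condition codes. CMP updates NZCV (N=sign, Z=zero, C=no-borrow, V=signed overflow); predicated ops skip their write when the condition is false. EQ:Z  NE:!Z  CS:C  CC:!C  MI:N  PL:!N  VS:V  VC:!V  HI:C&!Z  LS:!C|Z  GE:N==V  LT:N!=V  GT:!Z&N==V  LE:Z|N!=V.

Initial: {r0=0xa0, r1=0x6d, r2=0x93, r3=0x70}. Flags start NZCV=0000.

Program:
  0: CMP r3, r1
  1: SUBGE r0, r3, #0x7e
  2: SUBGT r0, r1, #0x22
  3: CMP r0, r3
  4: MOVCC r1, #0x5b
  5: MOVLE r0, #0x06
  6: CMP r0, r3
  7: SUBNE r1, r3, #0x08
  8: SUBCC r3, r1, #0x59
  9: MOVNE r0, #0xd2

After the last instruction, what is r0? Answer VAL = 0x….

[0] flags=0010 → (cmp)
[1] flags=0010 GE?T → r0=0xf2
[2] flags=0010 GT?T → r0=0x4b
[3] flags=1000 → (cmp)
[4] flags=1000 CC?T → r1=0x5b
[5] flags=1000 LE?T → r0=0x06
[6] flags=1000 → (cmp)
[7] flags=1000 NE?T → r1=0x68
[8] flags=1000 CC?T → r3=0x0f
[9] flags=1000 NE?T → r0=0xd2

VAL = 0xd2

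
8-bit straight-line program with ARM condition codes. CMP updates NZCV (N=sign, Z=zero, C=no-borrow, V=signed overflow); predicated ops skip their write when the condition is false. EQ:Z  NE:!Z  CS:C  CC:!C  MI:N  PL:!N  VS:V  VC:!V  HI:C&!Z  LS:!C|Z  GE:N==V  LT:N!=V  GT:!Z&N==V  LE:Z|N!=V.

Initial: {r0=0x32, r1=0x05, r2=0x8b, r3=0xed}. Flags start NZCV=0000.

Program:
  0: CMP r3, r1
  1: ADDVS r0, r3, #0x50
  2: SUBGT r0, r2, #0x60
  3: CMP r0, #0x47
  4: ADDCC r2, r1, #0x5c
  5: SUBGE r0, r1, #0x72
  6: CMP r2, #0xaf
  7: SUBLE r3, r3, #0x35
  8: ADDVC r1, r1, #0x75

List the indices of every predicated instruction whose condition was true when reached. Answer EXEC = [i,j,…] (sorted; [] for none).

EXEC = [4]

[0] flags=1010 → (cmp)
[1] flags=1010 VS?F → skip
[2] flags=1010 GT?F → skip
[3] flags=1000 → (cmp)
[4] flags=1000 CC?T → r2=0x61
[5] flags=1000 GE?F → skip
[6] flags=1001 → (cmp)
[7] flags=1001 LE?F → skip
[8] flags=1001 VC?F → skip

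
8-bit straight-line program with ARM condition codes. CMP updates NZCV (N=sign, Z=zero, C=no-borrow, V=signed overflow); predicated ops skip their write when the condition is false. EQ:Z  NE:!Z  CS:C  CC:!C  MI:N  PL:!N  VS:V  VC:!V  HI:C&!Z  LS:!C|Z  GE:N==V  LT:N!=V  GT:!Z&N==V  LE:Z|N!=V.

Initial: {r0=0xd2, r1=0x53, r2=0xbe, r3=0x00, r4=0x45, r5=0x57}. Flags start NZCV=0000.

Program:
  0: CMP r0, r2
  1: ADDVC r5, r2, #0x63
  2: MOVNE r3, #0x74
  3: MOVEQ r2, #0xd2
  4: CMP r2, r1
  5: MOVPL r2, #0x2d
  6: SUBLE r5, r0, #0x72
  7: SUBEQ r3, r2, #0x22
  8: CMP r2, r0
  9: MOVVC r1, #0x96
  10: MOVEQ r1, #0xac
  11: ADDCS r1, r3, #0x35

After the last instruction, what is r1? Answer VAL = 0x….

VAL = 0x96

0: ✓ CMP  NZCV=0010
1: ✓ ADDVC  r5←0x21
2: ✓ MOVNE  r3←0x74
3: · MOVEQ
4: ✓ CMP  NZCV=0011
5: ✓ MOVPL  r2←0x2d
6: ✓ SUBLE  r5←0x60
7: · SUBEQ
8: ✓ CMP  NZCV=0000
9: ✓ MOVVC  r1←0x96
10: · MOVEQ
11: · ADDCS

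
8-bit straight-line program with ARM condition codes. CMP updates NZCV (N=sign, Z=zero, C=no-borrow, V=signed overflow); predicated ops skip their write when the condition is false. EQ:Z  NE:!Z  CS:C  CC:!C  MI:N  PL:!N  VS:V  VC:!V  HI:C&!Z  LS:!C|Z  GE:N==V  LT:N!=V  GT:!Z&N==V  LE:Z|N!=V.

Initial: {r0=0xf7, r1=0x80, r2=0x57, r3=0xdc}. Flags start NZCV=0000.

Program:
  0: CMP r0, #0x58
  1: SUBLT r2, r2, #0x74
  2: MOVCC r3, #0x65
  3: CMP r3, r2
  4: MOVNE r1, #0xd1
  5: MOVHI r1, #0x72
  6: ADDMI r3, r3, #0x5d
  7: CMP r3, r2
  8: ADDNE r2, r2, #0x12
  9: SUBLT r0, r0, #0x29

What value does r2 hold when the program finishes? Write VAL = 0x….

[0] flags=1010 → (cmp)
[1] flags=1010 LT?T → r2=0xe3
[2] flags=1010 CC?F → skip
[3] flags=1000 → (cmp)
[4] flags=1000 NE?T → r1=0xd1
[5] flags=1000 HI?F → skip
[6] flags=1000 MI?T → r3=0x39
[7] flags=0000 → (cmp)
[8] flags=0000 NE?T → r2=0xf5
[9] flags=0000 LT?F → skip

VAL = 0xf5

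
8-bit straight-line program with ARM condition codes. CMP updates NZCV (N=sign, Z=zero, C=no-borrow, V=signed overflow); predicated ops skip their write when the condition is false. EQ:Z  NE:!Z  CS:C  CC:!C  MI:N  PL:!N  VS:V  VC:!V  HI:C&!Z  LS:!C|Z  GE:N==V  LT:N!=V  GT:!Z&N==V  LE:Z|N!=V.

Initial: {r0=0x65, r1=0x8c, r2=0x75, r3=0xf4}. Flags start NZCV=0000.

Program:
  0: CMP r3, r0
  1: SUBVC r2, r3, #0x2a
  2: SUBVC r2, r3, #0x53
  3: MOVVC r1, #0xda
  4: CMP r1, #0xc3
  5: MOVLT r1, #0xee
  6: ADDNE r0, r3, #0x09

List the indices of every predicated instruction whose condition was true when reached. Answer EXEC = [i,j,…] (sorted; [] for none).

EXEC = [1,2,3,6]

0: ✓ CMP  NZCV=1010
1: ✓ SUBVC  r2←0xca
2: ✓ SUBVC  r2←0xa1
3: ✓ MOVVC  r1←0xda
4: ✓ CMP  NZCV=0010
5: · MOVLT
6: ✓ ADDNE  r0←0xfd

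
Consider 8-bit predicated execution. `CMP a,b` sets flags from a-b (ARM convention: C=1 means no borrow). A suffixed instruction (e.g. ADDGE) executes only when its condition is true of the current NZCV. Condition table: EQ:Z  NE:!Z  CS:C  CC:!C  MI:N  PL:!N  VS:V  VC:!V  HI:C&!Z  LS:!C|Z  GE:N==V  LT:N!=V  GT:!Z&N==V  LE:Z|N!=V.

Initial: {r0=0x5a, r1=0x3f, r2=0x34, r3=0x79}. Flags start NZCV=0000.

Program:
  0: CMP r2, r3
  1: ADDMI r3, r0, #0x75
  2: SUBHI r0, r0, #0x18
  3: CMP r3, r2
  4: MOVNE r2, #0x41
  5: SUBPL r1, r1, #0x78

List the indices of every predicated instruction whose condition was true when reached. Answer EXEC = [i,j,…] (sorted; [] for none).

EXEC = [1,4]

0: ✓ CMP  NZCV=1000
1: ✓ ADDMI  r3←0xcf
2: · SUBHI
3: ✓ CMP  NZCV=1010
4: ✓ MOVNE  r2←0x41
5: · SUBPL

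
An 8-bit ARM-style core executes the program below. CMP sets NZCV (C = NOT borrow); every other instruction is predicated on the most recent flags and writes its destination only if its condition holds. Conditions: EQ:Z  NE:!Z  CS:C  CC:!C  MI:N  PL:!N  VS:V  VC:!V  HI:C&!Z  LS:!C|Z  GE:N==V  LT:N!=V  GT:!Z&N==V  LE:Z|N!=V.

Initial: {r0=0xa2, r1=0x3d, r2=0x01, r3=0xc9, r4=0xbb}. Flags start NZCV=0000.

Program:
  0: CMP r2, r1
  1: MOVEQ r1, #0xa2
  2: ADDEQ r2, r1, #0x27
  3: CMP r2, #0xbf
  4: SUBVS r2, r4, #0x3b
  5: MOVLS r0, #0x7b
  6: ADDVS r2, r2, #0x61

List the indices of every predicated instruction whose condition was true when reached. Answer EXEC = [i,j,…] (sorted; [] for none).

EXEC = [5]

0: ✓ CMP  NZCV=1000
1: · MOVEQ
2: · ADDEQ
3: ✓ CMP  NZCV=0000
4: · SUBVS
5: ✓ MOVLS  r0←0x7b
6: · ADDVS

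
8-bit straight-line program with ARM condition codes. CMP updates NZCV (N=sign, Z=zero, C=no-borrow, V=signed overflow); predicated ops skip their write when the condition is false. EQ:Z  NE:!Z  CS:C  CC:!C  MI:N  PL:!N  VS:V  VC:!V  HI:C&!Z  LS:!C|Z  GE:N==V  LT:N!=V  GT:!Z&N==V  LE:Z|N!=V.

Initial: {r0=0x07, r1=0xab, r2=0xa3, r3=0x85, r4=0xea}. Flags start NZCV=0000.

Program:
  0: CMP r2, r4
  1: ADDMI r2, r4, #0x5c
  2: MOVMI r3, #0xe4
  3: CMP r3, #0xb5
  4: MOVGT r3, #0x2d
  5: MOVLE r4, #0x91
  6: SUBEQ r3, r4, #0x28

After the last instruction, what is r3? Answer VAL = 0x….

VAL = 0x2d

0: ✓ CMP  NZCV=1000
1: ✓ ADDMI  r2←0x46
2: ✓ MOVMI  r3←0xe4
3: ✓ CMP  NZCV=0010
4: ✓ MOVGT  r3←0x2d
5: · MOVLE
6: · SUBEQ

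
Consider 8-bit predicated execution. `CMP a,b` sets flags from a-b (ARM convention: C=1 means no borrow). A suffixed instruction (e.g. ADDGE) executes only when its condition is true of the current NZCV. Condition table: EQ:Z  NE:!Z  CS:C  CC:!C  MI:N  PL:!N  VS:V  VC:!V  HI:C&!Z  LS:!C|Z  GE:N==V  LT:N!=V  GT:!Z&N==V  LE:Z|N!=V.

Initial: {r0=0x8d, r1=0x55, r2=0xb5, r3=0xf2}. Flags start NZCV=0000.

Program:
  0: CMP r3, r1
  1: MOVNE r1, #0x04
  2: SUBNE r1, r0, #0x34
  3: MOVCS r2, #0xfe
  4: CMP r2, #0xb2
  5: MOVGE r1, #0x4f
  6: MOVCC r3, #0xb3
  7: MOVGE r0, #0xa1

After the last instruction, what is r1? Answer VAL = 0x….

VAL = 0x4f

0: ✓ CMP  NZCV=1010
1: ✓ MOVNE  r1←0x04
2: ✓ SUBNE  r1←0x59
3: ✓ MOVCS  r2←0xfe
4: ✓ CMP  NZCV=0010
5: ✓ MOVGE  r1←0x4f
6: · MOVCC
7: ✓ MOVGE  r0←0xa1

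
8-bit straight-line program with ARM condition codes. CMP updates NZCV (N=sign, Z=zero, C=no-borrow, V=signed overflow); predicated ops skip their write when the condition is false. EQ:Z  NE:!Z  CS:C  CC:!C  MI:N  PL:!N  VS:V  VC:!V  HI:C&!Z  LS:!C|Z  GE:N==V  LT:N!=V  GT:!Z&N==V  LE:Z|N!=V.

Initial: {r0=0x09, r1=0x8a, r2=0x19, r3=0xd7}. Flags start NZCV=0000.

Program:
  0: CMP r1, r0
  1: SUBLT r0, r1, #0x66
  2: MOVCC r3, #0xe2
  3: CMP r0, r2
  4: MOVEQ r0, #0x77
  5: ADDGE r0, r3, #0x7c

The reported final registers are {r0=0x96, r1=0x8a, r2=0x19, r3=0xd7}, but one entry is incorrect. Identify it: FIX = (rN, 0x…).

[0] flags=1010 → (cmp)
[1] flags=1010 LT?T → r0=0x24
[2] flags=1010 CC?F → skip
[3] flags=0010 → (cmp)
[4] flags=0010 EQ?F → skip
[5] flags=0010 GE?T → r0=0x53

FIX = (r0, 0x53)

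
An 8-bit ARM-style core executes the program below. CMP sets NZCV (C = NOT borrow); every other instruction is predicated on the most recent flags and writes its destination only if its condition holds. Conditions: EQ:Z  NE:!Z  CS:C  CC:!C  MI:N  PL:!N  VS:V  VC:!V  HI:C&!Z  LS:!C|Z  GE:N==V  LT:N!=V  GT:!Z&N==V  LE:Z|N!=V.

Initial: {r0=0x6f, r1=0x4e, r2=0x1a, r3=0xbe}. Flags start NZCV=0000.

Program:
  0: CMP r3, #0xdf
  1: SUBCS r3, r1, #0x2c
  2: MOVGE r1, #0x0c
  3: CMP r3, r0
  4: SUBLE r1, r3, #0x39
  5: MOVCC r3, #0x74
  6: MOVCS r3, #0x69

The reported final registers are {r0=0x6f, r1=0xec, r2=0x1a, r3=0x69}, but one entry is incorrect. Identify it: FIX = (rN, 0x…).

0: ✓ CMP  NZCV=1000
1: · SUBCS
2: · MOVGE
3: ✓ CMP  NZCV=0011
4: ✓ SUBLE  r1←0x85
5: · MOVCC
6: ✓ MOVCS  r3←0x69

FIX = (r1, 0x85)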